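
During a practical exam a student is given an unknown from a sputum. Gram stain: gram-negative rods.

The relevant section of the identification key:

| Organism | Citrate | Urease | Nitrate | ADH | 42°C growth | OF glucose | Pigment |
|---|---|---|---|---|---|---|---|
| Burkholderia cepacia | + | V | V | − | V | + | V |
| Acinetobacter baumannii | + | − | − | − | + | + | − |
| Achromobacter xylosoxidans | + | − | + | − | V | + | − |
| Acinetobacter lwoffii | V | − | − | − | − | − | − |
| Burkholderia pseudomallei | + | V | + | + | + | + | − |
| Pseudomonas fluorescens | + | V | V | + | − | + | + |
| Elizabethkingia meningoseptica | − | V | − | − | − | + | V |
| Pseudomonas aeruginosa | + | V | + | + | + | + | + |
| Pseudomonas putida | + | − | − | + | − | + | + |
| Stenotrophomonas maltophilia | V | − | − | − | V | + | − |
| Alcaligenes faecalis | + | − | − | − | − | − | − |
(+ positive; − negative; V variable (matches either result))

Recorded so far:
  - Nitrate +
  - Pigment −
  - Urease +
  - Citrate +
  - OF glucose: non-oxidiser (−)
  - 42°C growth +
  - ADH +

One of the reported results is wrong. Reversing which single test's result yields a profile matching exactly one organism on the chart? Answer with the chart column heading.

As reported, no row in the chart matches all 7 reactions.
Reversing Nitrate → still no organism matches.
Reversing Citrate → still no organism matches.
Reversing OF glucose (to +) → unique match: Burkholderia pseudomallei.
Reversing ADH → still no organism matches.
Reversing 42°C growth → still no organism matches.
Reversing Urease → still no organism matches.
Reversing Pigment → still no organism matches.

OF glucose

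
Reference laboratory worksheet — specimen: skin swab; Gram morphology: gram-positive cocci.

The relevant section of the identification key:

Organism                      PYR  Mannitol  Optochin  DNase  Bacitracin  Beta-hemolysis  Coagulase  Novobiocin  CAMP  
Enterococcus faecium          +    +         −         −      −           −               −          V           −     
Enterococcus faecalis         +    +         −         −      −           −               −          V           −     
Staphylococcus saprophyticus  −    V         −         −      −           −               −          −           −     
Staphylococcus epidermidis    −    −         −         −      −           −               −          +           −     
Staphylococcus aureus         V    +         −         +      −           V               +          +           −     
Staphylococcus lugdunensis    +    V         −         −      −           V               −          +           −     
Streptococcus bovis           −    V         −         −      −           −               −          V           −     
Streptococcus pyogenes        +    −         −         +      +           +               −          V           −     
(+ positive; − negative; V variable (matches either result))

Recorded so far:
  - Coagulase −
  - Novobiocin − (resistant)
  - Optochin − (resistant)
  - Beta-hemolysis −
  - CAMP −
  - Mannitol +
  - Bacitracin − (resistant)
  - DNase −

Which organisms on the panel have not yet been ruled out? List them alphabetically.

Enterococcus faecalis, Enterococcus faecium, Staphylococcus saprophyticus, Streptococcus bovis

Bacitracin −: excludes Streptococcus pyogenes — 7 left.
Beta-hemolysis −: all 7 remaining candidates are consistent.
CAMP −: all 7 remaining candidates are consistent.
Novobiocin −: excludes Staphylococcus epidermidis, Staphylococcus aureus, Staphylococcus lugdunensis — 4 left.
Optochin −: all 4 remaining candidates are consistent.
Mannitol +: all 4 remaining candidates are consistent.
Coagulase −: all 4 remaining candidates are consistent.
DNase −: all 4 remaining candidates are consistent.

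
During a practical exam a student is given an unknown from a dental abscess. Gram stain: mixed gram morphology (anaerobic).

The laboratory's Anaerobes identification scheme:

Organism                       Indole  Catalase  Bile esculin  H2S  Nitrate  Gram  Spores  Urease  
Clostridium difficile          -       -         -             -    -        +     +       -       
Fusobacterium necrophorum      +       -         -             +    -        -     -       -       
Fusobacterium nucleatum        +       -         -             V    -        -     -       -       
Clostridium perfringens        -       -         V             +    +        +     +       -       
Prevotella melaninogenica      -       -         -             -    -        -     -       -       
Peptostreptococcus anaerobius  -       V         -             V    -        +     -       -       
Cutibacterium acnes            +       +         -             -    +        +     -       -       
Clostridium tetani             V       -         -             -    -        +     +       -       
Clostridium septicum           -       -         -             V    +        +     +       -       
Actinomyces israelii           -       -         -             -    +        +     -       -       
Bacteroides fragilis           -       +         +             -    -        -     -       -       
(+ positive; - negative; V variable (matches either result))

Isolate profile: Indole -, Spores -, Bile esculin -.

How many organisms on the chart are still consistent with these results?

Bile esculin -: excludes Bacteroides fragilis — 10 left.
Indole -: excludes Fusobacterium necrophorum, Fusobacterium nucleatum, Cutibacterium acnes — 7 left.
Spores -: excludes Clostridium difficile, Clostridium perfringens, Clostridium tetani, Clostridium septicum — 3 left.
Still consistent: Actinomyces israelii, Peptostreptococcus anaerobius, Prevotella melaninogenica.

3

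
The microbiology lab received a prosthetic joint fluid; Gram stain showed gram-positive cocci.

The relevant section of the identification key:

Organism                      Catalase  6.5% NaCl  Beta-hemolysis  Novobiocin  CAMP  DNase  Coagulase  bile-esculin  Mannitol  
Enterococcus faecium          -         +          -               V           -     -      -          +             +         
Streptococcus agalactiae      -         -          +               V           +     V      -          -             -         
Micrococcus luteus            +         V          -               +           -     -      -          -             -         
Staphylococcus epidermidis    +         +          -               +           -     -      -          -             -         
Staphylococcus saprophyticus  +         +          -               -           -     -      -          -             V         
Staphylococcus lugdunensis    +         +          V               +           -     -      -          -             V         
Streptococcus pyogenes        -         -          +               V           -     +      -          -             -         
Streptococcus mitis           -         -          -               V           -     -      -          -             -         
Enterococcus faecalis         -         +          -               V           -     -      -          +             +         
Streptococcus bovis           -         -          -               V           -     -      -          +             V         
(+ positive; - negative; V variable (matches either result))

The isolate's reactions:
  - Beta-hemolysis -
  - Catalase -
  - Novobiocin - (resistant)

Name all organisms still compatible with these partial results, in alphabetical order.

Novobiocin -: excludes Micrococcus luteus, Staphylococcus epidermidis, Staphylococcus lugdunensis — 7 left.
Catalase -: excludes Staphylococcus saprophyticus — 6 left.
Beta-hemolysis -: excludes Streptococcus agalactiae, Streptococcus pyogenes — 4 left.

Enterococcus faecalis, Enterococcus faecium, Streptococcus bovis, Streptococcus mitis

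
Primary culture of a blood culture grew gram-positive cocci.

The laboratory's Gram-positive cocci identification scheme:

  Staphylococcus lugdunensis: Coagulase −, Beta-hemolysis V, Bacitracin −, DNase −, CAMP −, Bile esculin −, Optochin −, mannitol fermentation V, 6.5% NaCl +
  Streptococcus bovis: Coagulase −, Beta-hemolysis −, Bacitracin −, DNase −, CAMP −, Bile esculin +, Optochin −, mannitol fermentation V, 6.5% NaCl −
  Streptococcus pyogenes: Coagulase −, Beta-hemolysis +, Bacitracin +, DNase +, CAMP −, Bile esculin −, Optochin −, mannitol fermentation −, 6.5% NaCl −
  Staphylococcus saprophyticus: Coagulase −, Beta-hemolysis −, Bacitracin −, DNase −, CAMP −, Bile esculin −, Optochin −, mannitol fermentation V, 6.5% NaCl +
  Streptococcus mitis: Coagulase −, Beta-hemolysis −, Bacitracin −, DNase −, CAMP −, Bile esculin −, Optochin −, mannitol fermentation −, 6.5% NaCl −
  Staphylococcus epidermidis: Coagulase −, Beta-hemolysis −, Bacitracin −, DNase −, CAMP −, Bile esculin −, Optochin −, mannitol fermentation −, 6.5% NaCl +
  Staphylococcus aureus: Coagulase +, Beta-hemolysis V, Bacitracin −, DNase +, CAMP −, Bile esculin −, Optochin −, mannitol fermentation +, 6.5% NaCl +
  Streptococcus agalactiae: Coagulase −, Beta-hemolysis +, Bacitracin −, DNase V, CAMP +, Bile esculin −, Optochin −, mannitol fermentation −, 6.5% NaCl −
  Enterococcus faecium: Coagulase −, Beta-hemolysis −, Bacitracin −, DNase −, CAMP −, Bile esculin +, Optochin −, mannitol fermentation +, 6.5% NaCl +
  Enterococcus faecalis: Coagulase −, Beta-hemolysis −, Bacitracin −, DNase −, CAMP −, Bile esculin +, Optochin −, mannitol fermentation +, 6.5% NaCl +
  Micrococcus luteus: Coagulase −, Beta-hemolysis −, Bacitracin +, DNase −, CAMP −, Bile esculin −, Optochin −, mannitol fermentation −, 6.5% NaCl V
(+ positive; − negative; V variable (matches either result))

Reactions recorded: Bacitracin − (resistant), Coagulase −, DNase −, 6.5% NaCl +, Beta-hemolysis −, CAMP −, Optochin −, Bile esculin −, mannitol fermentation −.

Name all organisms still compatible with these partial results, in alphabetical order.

Bile esculin −: excludes Streptococcus bovis, Enterococcus faecium, Enterococcus faecalis — 8 left.
mannitol fermentation −: excludes Staphylococcus aureus — 7 left.
6.5% NaCl +: excludes Streptococcus pyogenes, Streptococcus mitis, Streptococcus agalactiae — 4 left.
Beta-hemolysis −: all 4 remaining candidates are consistent.
Coagulase −: all 4 remaining candidates are consistent.
CAMP −: all 4 remaining candidates are consistent.
DNase −: all 4 remaining candidates are consistent.
Optochin −: all 4 remaining candidates are consistent.
Bacitracin −: excludes Micrococcus luteus — 3 left.

Staphylococcus epidermidis, Staphylococcus lugdunensis, Staphylococcus saprophyticus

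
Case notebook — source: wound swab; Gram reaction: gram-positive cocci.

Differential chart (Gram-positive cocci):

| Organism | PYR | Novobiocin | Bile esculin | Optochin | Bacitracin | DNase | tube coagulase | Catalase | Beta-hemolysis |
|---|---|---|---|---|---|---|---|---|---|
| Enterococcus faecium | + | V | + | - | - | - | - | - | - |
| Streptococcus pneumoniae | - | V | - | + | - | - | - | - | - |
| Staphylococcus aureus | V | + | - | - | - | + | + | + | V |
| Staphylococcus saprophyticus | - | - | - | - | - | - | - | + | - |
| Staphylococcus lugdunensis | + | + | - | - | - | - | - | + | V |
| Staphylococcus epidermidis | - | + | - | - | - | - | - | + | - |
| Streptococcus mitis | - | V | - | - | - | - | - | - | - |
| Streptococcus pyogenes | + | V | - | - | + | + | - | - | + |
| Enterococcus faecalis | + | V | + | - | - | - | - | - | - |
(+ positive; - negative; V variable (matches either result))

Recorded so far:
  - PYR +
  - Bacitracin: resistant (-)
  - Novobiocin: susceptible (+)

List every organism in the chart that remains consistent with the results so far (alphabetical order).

PYR +: excludes Streptococcus pneumoniae, Staphylococcus saprophyticus, Staphylococcus epidermidis, Streptococcus mitis — 5 left.
Novobiocin +: all 5 remaining candidates are consistent.
Bacitracin -: excludes Streptococcus pyogenes — 4 left.

Enterococcus faecalis, Enterococcus faecium, Staphylococcus aureus, Staphylococcus lugdunensis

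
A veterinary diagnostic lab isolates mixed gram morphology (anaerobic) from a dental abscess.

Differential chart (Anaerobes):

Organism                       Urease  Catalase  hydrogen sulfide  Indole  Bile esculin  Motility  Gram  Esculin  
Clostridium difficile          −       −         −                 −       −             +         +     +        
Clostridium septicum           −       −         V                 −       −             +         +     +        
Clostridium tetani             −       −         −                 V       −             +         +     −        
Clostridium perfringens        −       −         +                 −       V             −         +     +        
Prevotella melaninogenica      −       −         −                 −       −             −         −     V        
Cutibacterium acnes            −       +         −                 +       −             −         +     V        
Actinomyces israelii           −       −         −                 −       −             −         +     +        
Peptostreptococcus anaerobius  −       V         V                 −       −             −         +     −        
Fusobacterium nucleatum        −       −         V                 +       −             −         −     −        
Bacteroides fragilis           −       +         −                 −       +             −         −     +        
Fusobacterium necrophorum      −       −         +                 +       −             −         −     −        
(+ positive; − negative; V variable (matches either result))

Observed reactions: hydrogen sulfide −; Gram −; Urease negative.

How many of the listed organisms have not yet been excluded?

3

Gram −: excludes 7 organisms — 4 left.
hydrogen sulfide −: excludes Fusobacterium necrophorum — 3 left.
Urease −: all 3 remaining candidates are consistent.
Still consistent: Bacteroides fragilis, Fusobacterium nucleatum, Prevotella melaninogenica.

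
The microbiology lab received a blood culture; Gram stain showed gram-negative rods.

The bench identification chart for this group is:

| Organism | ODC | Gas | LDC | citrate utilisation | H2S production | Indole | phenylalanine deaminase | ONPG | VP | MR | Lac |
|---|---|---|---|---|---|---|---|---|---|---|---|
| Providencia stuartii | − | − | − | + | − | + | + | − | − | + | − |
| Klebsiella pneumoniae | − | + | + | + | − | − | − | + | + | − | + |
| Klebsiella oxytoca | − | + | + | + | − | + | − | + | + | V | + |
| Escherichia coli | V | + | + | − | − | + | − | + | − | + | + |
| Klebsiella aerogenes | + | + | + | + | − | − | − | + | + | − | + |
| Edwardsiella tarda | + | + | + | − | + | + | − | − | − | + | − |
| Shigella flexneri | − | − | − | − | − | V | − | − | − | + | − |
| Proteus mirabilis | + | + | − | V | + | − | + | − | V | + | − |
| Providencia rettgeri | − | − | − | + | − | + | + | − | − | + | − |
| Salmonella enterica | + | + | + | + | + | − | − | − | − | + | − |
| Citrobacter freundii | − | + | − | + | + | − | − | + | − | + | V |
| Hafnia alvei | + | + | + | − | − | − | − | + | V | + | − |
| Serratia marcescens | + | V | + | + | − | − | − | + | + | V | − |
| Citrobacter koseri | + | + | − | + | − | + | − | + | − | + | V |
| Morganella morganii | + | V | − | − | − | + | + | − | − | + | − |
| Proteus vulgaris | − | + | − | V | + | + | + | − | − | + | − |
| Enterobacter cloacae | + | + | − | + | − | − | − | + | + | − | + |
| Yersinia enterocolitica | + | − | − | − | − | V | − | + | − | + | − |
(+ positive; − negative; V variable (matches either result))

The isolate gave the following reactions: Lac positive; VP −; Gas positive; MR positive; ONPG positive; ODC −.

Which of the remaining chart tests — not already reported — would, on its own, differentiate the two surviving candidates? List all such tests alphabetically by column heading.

citrate utilisation, H2S production, Indole, LDC

ONPG +: excludes 8 organisms — 10 left.
Lac +: excludes Hafnia alvei, Serratia marcescens, Yersinia enterocolitica — 7 left.
Gas +: all 7 remaining candidates are consistent.
MR +: excludes Klebsiella pneumoniae, Klebsiella aerogenes, Enterobacter cloacae — 4 left.
VP −: excludes Klebsiella oxytoca — 3 left.
ODC −: excludes Citrobacter koseri — 2 left.
Two candidates remain: Citrobacter freundii and Escherichia coli.
  LDC: Citrobacter freundii −, Escherichia coli + — discriminates.
  citrate utilisation: Citrobacter freundii +, Escherichia coli − — discriminates.
  H2S production: Citrobacter freundii +, Escherichia coli − — discriminates.
  Indole: Citrobacter freundii −, Escherichia coli + — discriminates.
  phenylalanine deaminase: − vs − — same for both, does not separate.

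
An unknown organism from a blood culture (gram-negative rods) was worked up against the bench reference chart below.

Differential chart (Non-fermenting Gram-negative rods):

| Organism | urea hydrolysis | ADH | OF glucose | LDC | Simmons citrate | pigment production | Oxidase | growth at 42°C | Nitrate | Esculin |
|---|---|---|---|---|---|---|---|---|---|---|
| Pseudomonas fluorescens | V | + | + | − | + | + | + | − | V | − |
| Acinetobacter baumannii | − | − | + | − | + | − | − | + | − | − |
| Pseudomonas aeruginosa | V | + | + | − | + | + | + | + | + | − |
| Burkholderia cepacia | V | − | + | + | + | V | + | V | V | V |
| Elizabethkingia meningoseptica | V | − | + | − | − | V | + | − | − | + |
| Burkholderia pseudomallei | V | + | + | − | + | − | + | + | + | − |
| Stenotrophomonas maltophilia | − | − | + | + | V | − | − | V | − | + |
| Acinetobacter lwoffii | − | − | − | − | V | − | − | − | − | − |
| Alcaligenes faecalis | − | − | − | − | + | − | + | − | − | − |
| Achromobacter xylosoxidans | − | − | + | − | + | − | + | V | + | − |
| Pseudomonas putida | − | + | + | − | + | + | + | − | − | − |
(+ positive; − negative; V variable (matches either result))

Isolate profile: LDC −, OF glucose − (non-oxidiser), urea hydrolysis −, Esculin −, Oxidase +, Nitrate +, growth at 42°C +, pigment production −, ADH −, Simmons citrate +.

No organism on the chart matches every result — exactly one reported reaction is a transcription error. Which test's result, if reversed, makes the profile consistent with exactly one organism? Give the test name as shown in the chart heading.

OF glucose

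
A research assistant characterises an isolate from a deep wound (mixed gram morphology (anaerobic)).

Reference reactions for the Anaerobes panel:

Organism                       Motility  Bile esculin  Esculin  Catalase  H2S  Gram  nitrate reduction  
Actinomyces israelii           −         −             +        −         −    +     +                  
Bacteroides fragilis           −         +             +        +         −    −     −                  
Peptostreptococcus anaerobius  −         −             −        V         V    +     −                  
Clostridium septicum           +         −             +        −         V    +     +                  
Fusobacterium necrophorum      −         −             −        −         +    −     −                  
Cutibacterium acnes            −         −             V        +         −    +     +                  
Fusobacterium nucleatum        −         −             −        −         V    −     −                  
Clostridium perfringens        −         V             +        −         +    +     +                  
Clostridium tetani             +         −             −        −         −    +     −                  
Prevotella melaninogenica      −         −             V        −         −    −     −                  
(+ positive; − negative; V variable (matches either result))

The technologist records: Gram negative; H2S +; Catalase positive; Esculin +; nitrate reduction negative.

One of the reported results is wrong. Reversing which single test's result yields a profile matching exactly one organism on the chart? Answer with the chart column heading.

H2S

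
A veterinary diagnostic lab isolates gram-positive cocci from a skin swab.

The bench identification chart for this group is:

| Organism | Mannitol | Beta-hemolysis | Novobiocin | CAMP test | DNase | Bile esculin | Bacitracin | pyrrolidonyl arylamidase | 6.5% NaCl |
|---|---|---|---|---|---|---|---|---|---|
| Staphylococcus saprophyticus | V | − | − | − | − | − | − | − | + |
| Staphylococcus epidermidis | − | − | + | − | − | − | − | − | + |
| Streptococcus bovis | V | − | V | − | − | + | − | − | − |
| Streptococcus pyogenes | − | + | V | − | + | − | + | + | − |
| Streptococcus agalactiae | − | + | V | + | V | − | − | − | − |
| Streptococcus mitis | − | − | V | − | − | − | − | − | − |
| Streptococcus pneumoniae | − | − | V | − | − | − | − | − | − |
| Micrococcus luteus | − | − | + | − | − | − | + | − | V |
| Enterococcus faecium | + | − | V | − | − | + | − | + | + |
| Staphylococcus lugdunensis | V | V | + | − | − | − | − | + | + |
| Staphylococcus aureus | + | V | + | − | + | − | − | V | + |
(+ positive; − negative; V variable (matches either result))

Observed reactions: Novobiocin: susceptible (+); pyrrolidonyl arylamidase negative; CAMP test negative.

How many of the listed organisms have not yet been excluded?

6

CAMP test −: excludes Streptococcus agalactiae — 10 left.
Novobiocin +: excludes Staphylococcus saprophyticus — 9 left.
pyrrolidonyl arylamidase −: excludes Streptococcus pyogenes, Enterococcus faecium, Staphylococcus lugdunensis — 6 left.
Still consistent: Micrococcus luteus, Staphylococcus aureus, Staphylococcus epidermidis, Streptococcus bovis, Streptococcus mitis, Streptococcus pneumoniae.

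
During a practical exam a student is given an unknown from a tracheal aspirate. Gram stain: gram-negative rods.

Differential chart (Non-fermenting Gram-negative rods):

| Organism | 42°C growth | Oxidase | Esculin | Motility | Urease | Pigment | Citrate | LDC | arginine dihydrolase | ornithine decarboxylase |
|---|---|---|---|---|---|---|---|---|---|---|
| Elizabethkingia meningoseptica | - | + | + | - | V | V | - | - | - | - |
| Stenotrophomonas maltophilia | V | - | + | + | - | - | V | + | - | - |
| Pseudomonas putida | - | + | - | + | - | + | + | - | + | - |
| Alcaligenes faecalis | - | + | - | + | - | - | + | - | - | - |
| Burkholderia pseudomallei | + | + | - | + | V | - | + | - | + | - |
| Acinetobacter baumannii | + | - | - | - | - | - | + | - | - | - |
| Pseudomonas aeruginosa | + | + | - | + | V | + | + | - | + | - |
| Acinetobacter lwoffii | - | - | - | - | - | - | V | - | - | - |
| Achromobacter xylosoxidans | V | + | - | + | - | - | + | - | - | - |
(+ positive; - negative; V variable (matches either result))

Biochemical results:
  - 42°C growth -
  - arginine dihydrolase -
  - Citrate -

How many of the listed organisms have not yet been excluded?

3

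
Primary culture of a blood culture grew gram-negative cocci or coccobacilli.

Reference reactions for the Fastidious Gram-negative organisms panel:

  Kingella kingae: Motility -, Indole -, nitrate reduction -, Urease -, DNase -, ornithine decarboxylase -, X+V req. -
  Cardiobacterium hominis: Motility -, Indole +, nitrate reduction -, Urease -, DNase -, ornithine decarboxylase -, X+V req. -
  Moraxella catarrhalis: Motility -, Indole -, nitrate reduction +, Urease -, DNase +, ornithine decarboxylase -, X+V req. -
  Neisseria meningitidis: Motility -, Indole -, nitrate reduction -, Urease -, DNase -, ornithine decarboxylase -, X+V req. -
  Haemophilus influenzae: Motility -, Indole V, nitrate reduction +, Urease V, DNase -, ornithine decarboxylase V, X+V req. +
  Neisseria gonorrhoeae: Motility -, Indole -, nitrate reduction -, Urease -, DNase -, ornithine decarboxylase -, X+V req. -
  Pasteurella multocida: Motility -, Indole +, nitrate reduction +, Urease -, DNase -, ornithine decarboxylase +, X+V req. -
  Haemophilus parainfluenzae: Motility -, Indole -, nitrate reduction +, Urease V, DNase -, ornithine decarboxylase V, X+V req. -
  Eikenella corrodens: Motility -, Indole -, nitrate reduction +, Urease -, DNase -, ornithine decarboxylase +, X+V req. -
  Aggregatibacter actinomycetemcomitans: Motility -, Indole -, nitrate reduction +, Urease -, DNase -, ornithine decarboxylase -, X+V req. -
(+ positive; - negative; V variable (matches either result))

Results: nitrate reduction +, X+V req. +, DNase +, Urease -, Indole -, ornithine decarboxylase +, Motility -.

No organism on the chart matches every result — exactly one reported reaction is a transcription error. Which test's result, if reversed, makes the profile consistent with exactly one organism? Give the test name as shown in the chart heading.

DNase

As reported, no row in the chart matches all 7 reactions.
Reversing Motility → still no organism matches.
Reversing ornithine decarboxylase → still no organism matches.
Reversing Indole → still no organism matches.
Reversing DNase (to -) → unique match: Haemophilus influenzae.
Reversing nitrate reduction → still no organism matches.
Reversing Urease → still no organism matches.
Reversing X+V req. → still no organism matches.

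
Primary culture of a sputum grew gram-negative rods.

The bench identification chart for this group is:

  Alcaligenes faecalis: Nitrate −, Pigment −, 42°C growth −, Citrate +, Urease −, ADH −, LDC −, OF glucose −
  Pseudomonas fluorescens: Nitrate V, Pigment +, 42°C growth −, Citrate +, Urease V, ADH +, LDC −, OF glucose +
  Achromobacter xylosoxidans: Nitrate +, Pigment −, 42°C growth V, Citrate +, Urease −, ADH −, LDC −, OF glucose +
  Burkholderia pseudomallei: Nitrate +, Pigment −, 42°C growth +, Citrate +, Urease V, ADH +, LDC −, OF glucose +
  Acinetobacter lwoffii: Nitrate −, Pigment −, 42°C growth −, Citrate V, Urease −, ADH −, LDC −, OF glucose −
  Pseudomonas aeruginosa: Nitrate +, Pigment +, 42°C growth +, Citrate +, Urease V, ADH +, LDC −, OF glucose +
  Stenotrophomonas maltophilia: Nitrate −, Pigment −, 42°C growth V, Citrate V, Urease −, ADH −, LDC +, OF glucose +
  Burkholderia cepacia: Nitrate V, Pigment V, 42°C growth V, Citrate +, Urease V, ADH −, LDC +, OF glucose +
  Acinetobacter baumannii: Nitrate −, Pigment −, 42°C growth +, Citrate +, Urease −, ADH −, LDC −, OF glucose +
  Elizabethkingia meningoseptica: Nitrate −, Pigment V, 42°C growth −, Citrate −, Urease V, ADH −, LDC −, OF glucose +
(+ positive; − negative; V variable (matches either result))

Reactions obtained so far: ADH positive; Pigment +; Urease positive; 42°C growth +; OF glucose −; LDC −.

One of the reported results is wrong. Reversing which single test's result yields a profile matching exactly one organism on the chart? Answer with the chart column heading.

OF glucose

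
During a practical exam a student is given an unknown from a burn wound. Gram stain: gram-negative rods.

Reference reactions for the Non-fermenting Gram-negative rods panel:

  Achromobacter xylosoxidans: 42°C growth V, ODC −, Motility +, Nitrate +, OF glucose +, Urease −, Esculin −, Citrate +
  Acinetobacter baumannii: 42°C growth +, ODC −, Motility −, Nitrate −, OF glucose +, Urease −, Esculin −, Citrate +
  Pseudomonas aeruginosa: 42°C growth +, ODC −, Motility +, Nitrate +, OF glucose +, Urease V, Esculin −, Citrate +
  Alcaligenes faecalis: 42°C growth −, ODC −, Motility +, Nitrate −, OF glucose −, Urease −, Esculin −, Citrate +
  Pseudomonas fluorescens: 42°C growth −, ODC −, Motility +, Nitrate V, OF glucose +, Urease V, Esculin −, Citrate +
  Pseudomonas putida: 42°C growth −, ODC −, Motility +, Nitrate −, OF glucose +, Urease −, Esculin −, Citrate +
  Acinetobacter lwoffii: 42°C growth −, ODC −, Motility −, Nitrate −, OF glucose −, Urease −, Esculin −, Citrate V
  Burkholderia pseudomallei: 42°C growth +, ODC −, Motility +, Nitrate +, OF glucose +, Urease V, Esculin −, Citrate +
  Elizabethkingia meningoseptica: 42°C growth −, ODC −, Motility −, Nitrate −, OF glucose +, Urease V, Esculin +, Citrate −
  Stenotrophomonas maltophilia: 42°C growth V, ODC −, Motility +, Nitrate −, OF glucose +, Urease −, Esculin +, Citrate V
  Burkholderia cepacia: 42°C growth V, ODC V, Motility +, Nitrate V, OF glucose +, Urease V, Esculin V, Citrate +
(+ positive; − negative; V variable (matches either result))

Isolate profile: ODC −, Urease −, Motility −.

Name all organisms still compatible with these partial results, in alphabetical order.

Motility −: excludes 8 organisms — 3 left.
Urease −: all 3 remaining candidates are consistent.
ODC −: all 3 remaining candidates are consistent.

Acinetobacter baumannii, Acinetobacter lwoffii, Elizabethkingia meningoseptica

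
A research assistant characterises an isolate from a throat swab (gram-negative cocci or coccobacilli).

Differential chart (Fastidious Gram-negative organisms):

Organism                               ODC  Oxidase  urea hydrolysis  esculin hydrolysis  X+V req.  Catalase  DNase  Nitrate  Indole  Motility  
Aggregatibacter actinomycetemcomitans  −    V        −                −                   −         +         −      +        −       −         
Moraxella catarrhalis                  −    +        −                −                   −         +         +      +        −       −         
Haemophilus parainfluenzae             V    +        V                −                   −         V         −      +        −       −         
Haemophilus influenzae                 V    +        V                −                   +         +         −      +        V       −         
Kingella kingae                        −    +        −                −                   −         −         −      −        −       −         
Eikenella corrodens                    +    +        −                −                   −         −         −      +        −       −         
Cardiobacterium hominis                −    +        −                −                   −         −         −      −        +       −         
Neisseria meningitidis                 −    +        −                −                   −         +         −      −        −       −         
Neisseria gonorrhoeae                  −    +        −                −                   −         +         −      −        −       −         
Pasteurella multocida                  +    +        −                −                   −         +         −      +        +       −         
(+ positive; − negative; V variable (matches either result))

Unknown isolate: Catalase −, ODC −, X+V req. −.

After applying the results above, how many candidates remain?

3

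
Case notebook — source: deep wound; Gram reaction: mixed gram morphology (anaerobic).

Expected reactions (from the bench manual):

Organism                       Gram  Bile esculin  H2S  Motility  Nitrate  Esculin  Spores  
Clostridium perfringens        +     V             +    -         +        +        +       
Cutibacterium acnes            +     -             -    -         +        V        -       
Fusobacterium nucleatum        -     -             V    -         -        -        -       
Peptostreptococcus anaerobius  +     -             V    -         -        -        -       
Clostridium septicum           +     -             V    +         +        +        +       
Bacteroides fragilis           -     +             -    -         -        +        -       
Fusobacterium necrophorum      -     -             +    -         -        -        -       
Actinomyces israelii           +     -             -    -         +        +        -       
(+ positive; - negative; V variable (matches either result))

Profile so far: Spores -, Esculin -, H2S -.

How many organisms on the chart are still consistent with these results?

Esculin -: excludes Clostridium perfringens, Clostridium septicum, Bacteroides fragilis, Actinomyces israelii — 4 left.
H2S -: excludes Fusobacterium necrophorum — 3 left.
Spores -: all 3 remaining candidates are consistent.
Still consistent: Cutibacterium acnes, Fusobacterium nucleatum, Peptostreptococcus anaerobius.

3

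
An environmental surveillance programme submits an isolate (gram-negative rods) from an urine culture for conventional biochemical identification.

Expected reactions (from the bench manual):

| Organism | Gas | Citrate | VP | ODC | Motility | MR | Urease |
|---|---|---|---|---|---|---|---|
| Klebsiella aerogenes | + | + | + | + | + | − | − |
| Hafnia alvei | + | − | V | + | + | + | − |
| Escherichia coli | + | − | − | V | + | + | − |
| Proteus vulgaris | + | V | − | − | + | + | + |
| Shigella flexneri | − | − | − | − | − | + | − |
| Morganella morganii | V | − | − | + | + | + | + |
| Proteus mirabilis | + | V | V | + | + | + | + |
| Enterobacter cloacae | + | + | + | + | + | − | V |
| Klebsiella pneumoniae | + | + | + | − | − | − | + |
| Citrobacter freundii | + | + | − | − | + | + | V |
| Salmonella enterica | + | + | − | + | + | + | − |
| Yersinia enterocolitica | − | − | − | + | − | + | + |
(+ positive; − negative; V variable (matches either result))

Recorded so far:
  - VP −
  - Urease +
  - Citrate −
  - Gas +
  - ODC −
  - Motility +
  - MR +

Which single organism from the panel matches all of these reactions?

Proteus vulgaris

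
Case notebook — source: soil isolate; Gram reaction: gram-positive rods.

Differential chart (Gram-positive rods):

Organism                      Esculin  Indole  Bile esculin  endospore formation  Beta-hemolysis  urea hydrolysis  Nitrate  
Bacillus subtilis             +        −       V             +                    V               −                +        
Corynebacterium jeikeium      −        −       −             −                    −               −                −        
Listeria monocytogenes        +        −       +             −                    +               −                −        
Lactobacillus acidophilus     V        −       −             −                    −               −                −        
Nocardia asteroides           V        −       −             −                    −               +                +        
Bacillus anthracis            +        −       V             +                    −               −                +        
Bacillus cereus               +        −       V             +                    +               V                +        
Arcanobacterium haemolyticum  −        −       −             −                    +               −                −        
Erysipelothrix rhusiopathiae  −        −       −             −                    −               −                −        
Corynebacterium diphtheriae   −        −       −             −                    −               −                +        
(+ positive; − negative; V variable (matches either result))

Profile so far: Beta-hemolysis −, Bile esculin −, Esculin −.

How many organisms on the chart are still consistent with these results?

5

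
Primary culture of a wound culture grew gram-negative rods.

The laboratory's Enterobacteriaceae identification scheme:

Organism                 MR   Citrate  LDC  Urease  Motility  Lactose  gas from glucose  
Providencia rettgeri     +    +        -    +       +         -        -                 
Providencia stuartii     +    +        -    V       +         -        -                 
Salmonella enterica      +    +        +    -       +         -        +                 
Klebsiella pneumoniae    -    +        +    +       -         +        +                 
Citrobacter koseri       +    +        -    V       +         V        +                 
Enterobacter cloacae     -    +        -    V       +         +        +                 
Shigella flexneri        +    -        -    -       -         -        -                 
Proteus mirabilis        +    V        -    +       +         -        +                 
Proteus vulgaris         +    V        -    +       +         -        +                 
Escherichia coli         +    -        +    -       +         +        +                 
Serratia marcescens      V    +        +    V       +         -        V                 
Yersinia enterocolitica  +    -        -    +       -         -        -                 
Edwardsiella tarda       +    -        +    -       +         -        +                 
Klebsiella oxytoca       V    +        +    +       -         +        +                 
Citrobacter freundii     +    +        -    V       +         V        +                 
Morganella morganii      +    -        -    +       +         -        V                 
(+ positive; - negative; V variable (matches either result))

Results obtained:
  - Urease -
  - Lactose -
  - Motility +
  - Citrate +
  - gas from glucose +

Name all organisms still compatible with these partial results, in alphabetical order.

Citrobacter freundii, Citrobacter koseri, Salmonella enterica, Serratia marcescens

Motility +: excludes Klebsiella pneumoniae, Shigella flexneri, Yersinia enterocolitica, Klebsiella oxytoca — 12 left.
Urease -: excludes Providencia rettgeri, Proteus mirabilis, Proteus vulgaris, Morganella morganii — 8 left.
Lactose -: excludes Enterobacter cloacae, Escherichia coli — 6 left.
Citrate +: excludes Edwardsiella tarda — 5 left.
gas from glucose +: excludes Providencia stuartii — 4 left.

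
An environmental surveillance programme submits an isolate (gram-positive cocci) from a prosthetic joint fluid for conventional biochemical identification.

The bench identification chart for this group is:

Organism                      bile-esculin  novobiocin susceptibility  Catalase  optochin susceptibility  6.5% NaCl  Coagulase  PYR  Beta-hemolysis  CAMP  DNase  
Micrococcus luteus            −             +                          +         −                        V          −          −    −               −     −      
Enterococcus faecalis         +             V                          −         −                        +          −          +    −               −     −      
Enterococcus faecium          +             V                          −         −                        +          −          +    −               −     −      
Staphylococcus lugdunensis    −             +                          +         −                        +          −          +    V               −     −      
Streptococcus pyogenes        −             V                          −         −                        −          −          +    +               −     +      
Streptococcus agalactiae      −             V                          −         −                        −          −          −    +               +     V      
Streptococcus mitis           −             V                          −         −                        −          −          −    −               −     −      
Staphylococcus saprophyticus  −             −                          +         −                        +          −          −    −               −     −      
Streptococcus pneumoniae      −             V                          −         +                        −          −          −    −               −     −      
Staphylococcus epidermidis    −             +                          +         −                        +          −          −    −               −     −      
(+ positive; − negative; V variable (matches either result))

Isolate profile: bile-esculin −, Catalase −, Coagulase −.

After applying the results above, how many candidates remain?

Coagulase −: all 10 remaining candidates are consistent.
Catalase −: excludes Micrococcus luteus, Staphylococcus lugdunensis, Staphylococcus saprophyticus, Staphylococcus epidermidis — 6 left.
bile-esculin −: excludes Enterococcus faecalis, Enterococcus faecium — 4 left.
Still consistent: Streptococcus agalactiae, Streptococcus mitis, Streptococcus pneumoniae, Streptococcus pyogenes.

4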